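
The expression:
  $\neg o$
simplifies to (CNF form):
$\neg o$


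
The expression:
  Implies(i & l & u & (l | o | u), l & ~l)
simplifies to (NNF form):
~i | ~l | ~u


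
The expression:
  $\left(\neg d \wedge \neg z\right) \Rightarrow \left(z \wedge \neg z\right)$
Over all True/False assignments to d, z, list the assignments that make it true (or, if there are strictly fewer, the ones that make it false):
is false only for:
  d=False, z=False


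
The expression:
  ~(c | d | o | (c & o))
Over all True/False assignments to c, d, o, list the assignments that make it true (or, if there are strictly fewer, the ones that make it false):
is true only for:
  c=False, d=False, o=False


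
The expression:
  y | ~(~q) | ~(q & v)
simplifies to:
True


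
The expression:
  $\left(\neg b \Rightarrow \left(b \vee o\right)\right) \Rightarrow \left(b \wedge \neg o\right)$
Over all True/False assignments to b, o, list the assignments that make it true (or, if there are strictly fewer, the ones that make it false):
is true only for:
  b=False, o=False;
  b=True, o=False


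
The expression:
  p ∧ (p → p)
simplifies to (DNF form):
p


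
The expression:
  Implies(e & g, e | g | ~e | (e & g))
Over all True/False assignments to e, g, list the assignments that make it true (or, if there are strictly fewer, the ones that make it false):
is always true.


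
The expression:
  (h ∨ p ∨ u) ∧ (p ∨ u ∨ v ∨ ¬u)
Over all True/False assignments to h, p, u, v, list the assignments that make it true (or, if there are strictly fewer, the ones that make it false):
is false only for:
  h=False, p=False, u=False, v=False;
  h=False, p=False, u=False, v=True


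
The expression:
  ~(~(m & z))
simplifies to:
m & z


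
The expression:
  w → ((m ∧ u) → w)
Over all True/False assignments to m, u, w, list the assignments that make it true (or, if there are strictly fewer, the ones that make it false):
is always true.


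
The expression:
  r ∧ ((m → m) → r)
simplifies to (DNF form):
r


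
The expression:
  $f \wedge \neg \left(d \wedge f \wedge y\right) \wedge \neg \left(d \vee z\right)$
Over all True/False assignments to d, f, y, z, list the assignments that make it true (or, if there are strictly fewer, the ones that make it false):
is true only for:
  d=False, f=True, y=False, z=False;
  d=False, f=True, y=True, z=False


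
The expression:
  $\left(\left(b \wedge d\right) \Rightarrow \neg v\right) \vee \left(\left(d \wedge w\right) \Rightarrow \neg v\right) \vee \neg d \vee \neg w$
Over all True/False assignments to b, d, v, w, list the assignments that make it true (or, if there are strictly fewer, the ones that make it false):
is false only for:
  b=True, d=True, v=True, w=True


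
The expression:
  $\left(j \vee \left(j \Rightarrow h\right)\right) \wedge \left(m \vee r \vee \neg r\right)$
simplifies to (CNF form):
$\text{True}$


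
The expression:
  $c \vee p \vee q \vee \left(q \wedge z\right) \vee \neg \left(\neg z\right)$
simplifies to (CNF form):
$c \vee p \vee q \vee z$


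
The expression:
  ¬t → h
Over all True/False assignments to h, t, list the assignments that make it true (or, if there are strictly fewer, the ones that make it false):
is false only for:
  h=False, t=False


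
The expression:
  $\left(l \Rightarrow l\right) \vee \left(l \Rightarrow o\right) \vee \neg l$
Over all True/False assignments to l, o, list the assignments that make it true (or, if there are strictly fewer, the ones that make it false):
is always true.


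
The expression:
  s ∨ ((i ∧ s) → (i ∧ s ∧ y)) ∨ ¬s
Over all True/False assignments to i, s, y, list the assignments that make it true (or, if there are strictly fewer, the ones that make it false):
is always true.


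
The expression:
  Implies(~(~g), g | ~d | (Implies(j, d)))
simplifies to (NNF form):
True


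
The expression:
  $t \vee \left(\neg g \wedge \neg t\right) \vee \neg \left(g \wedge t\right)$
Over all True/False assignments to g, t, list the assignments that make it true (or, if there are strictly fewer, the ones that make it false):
is always true.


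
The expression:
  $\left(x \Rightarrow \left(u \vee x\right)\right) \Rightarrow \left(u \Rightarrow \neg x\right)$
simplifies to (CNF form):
$\neg u \vee \neg x$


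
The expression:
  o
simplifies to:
o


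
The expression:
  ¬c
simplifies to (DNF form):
¬c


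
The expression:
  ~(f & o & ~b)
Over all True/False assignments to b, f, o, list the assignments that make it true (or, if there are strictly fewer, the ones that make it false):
is false only for:
  b=False, f=True, o=True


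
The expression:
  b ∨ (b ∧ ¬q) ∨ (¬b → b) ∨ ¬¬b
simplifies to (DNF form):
b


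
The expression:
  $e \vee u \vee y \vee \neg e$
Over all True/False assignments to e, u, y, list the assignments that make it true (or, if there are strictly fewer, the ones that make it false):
is always true.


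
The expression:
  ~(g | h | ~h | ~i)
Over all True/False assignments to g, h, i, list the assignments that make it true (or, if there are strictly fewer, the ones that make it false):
is never true.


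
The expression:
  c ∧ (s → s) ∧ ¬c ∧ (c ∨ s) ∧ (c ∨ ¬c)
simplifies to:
False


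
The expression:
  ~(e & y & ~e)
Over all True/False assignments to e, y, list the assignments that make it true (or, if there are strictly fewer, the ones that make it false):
is always true.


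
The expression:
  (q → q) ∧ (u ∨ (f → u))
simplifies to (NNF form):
u ∨ ¬f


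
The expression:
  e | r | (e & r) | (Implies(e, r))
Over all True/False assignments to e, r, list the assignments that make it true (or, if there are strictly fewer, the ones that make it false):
is always true.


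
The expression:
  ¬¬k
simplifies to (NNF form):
k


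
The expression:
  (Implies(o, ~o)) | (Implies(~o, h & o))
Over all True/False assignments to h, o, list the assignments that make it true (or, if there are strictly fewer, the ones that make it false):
is always true.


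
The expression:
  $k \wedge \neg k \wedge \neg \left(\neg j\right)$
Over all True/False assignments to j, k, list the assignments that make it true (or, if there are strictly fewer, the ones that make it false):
is never true.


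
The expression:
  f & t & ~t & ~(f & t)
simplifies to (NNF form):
False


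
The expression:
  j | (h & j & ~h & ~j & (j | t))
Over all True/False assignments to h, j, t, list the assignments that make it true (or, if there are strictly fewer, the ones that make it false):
is true only for:
  h=False, j=True, t=False;
  h=False, j=True, t=True;
  h=True, j=True, t=False;
  h=True, j=True, t=True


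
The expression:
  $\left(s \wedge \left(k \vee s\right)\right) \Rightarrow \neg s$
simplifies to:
$\neg s$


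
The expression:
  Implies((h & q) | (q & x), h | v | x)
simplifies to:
True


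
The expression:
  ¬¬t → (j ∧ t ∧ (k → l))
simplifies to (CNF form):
(j ∨ ¬t) ∧ (l ∨ ¬k ∨ ¬t)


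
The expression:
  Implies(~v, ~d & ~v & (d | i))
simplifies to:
v | (i & ~d)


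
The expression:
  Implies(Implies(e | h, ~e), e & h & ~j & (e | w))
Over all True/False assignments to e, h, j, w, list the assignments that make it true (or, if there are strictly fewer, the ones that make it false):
is true only for:
  e=True, h=False, j=False, w=False;
  e=True, h=False, j=False, w=True;
  e=True, h=False, j=True, w=False;
  e=True, h=False, j=True, w=True;
  e=True, h=True, j=False, w=False;
  e=True, h=True, j=False, w=True;
  e=True, h=True, j=True, w=False;
  e=True, h=True, j=True, w=True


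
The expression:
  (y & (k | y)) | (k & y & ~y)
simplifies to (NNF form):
y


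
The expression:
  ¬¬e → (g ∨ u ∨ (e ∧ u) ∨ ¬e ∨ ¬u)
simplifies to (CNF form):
True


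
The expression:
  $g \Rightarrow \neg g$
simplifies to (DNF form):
$\neg g$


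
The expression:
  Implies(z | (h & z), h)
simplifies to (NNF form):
h | ~z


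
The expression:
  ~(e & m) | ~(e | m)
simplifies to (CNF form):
~e | ~m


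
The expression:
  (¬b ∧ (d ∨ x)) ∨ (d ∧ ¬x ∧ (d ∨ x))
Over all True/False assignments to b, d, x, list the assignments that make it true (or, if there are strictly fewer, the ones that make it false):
is true only for:
  b=False, d=False, x=True;
  b=False, d=True, x=False;
  b=False, d=True, x=True;
  b=True, d=True, x=False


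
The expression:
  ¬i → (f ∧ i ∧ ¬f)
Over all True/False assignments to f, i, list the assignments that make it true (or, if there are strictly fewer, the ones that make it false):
is true only for:
  f=False, i=True;
  f=True, i=True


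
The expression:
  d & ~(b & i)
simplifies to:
d & (~b | ~i)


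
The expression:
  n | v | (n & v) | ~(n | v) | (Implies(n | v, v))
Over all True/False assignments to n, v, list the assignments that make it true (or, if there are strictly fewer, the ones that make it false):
is always true.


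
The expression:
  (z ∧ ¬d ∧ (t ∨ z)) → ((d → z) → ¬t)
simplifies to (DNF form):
d ∨ ¬t ∨ ¬z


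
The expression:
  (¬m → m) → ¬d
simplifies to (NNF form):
¬d ∨ ¬m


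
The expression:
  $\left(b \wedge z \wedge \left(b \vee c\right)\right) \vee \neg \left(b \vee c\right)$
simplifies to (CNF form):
$\left(b \vee \neg c\right) \wedge \left(z \vee \neg b\right)$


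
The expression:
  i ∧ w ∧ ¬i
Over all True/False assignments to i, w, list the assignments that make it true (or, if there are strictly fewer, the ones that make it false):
is never true.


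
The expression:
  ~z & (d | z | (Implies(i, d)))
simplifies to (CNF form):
~z & (d | ~i)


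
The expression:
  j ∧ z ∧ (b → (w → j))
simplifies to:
j ∧ z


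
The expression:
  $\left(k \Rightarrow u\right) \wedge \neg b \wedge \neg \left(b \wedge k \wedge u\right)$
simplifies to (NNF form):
$\neg b \wedge \left(u \vee \neg k\right)$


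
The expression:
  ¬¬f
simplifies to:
f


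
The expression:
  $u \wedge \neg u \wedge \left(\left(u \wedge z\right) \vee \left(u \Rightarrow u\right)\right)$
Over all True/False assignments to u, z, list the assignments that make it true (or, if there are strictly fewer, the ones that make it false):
is never true.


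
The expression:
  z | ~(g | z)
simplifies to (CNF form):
z | ~g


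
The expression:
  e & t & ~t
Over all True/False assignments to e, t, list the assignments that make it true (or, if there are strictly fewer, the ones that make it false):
is never true.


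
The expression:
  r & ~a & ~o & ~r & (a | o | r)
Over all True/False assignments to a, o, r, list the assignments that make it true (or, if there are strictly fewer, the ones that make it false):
is never true.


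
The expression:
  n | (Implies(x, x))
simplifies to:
True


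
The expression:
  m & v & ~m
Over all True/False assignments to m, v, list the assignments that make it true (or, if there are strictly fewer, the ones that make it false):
is never true.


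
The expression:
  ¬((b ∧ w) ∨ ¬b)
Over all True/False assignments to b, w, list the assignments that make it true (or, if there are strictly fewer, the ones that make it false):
is true only for:
  b=True, w=False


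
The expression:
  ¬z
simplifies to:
¬z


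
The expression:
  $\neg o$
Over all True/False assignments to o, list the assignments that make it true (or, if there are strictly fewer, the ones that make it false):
is true only for:
  o=False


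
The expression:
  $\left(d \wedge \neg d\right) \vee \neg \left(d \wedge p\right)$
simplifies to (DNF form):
$\neg d \vee \neg p$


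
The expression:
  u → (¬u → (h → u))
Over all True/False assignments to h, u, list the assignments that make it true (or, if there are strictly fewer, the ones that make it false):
is always true.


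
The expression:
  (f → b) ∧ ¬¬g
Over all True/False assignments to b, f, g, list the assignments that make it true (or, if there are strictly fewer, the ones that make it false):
is true only for:
  b=False, f=False, g=True;
  b=True, f=False, g=True;
  b=True, f=True, g=True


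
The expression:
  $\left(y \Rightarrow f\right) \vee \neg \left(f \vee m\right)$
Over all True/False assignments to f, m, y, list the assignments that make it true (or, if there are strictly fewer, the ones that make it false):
is false only for:
  f=False, m=True, y=True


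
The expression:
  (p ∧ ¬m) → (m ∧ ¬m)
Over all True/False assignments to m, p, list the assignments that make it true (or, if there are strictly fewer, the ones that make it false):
is false only for:
  m=False, p=True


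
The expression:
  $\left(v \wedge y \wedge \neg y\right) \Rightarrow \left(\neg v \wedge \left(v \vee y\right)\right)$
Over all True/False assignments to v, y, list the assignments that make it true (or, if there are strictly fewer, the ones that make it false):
is always true.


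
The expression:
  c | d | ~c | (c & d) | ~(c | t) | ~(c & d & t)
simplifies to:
True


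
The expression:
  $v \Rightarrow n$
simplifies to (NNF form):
$n \vee \neg v$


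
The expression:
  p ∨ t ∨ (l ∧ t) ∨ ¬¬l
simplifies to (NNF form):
l ∨ p ∨ t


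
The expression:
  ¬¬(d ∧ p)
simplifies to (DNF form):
d ∧ p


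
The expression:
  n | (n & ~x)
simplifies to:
n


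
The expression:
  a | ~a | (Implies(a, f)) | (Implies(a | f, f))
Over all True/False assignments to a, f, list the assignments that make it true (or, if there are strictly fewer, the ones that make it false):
is always true.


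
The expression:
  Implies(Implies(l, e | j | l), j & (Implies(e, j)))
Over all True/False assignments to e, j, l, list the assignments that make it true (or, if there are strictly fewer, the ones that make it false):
is true only for:
  e=False, j=True, l=False;
  e=False, j=True, l=True;
  e=True, j=True, l=False;
  e=True, j=True, l=True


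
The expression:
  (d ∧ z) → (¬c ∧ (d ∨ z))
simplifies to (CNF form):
¬c ∨ ¬d ∨ ¬z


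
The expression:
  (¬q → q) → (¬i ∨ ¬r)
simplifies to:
¬i ∨ ¬q ∨ ¬r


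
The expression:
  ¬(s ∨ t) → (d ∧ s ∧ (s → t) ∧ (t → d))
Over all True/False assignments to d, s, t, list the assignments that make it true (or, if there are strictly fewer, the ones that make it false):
is false only for:
  d=False, s=False, t=False;
  d=True, s=False, t=False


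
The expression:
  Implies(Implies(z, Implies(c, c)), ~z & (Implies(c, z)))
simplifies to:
~c & ~z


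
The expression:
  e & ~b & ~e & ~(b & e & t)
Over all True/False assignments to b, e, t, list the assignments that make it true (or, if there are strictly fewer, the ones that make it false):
is never true.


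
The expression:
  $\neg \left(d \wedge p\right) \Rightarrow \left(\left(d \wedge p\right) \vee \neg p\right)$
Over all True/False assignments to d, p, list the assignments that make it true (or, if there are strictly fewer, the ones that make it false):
is false only for:
  d=False, p=True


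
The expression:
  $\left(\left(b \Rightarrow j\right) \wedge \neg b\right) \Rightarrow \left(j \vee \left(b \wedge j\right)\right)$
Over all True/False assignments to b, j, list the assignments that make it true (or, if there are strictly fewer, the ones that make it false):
is false only for:
  b=False, j=False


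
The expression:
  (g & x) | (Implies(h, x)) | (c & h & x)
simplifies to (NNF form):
x | ~h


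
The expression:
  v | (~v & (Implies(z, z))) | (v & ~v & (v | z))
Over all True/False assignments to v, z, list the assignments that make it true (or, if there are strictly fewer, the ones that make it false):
is always true.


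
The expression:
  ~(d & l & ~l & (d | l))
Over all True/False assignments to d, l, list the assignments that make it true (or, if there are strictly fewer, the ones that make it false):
is always true.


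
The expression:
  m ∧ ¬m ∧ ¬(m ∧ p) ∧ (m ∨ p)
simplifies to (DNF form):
False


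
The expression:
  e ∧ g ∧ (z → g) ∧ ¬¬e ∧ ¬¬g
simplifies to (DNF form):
e ∧ g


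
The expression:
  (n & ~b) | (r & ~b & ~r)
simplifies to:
n & ~b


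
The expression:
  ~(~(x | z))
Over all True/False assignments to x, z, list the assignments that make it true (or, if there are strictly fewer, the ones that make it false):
is false only for:
  x=False, z=False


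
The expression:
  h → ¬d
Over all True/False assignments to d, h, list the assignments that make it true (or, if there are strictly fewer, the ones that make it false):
is false only for:
  d=True, h=True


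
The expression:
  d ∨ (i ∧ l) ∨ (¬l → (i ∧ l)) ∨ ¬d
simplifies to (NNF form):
True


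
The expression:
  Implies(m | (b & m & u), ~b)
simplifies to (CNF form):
~b | ~m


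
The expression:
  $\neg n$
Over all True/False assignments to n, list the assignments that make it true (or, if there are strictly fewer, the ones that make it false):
is true only for:
  n=False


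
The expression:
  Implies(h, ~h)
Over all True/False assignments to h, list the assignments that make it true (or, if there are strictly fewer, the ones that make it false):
is true only for:
  h=False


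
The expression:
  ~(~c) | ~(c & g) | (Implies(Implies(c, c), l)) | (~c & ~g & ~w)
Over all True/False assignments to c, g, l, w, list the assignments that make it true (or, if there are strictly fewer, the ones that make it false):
is always true.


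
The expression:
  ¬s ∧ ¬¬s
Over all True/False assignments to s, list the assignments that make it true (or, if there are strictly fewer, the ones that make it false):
is never true.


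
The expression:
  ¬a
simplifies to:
¬a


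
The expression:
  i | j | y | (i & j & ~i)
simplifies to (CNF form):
i | j | y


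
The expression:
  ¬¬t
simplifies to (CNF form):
t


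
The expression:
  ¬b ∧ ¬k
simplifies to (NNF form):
¬b ∧ ¬k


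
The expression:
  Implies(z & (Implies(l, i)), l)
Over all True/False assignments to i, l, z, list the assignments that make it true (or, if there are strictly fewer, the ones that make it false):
is false only for:
  i=False, l=False, z=True;
  i=True, l=False, z=True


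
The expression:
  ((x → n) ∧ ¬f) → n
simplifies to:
f ∨ n ∨ x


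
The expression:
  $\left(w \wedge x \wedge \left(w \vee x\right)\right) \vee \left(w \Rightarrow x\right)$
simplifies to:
$x \vee \neg w$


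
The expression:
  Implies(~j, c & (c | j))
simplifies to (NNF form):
c | j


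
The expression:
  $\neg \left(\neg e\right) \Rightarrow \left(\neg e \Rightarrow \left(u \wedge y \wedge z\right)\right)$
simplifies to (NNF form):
$\text{True}$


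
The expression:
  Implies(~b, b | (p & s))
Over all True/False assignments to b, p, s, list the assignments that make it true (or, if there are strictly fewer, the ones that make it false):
is false only for:
  b=False, p=False, s=False;
  b=False, p=False, s=True;
  b=False, p=True, s=False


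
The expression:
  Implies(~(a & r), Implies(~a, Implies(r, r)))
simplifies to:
True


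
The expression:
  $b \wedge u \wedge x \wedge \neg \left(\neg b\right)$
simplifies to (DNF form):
$b \wedge u \wedge x$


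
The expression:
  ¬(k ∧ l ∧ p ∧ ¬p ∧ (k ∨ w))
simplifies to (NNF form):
True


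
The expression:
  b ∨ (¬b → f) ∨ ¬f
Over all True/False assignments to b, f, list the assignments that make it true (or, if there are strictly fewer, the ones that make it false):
is always true.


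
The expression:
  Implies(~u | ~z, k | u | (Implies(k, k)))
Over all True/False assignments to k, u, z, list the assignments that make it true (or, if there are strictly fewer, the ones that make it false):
is always true.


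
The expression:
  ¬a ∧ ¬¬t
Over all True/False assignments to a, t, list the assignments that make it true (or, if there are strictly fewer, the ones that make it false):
is true only for:
  a=False, t=True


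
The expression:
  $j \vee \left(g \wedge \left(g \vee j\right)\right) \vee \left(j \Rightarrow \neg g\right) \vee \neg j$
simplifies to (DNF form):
$\text{True}$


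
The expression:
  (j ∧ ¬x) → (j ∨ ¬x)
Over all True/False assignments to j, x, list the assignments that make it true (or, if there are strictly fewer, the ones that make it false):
is always true.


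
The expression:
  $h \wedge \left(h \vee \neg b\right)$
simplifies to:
$h$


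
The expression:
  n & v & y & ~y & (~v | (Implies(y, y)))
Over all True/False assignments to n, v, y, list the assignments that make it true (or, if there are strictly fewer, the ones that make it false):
is never true.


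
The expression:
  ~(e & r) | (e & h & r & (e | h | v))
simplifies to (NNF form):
h | ~e | ~r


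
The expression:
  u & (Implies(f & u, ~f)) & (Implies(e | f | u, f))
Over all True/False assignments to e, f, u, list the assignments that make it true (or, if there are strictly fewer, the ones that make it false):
is never true.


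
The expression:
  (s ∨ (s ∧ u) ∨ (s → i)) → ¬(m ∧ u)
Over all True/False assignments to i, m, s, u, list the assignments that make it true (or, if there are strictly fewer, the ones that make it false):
is false only for:
  i=False, m=True, s=False, u=True;
  i=False, m=True, s=True, u=True;
  i=True, m=True, s=False, u=True;
  i=True, m=True, s=True, u=True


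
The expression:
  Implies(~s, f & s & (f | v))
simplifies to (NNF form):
s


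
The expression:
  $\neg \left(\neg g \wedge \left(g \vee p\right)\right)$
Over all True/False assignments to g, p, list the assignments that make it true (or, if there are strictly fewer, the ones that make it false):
is false only for:
  g=False, p=True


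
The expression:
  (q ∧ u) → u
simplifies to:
True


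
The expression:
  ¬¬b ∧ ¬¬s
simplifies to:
b ∧ s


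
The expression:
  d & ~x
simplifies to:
d & ~x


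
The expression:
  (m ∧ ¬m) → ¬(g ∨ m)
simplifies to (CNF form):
True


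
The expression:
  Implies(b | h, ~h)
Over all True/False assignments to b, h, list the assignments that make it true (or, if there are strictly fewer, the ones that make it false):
is true only for:
  b=False, h=False;
  b=True, h=False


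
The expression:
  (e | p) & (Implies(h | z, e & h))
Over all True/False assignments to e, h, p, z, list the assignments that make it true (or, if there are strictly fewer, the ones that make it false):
is true only for:
  e=False, h=False, p=True, z=False;
  e=True, h=False, p=False, z=False;
  e=True, h=False, p=True, z=False;
  e=True, h=True, p=False, z=False;
  e=True, h=True, p=False, z=True;
  e=True, h=True, p=True, z=False;
  e=True, h=True, p=True, z=True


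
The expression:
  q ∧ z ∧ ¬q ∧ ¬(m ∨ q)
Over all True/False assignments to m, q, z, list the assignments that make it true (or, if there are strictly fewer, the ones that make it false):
is never true.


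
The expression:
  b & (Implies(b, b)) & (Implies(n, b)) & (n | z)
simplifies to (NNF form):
b & (n | z)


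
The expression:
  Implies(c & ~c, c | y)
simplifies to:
True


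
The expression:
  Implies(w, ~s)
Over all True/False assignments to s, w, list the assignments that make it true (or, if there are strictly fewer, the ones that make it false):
is false only for:
  s=True, w=True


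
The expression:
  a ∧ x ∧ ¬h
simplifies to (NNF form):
a ∧ x ∧ ¬h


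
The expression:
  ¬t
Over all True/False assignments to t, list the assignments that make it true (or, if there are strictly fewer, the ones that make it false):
is true only for:
  t=False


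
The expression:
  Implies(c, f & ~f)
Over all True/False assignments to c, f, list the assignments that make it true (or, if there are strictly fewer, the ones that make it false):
is true only for:
  c=False, f=False;
  c=False, f=True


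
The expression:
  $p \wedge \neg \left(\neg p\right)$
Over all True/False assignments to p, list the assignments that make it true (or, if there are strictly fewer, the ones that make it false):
is true only for:
  p=True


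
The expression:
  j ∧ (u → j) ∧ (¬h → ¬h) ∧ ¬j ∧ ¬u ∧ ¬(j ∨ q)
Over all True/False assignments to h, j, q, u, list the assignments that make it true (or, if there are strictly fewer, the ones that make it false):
is never true.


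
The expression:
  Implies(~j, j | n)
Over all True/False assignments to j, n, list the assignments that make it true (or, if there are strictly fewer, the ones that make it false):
is false only for:
  j=False, n=False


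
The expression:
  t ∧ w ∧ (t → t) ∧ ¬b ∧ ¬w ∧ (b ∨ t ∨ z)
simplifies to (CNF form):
False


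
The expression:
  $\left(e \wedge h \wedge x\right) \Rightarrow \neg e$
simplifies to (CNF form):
$\neg e \vee \neg h \vee \neg x$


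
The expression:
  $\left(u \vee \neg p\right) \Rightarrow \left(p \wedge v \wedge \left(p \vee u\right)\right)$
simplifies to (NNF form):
$p \wedge \left(v \vee \neg u\right)$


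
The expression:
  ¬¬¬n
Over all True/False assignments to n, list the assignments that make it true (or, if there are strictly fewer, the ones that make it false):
is true only for:
  n=False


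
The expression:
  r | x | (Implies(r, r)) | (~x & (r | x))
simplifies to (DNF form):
True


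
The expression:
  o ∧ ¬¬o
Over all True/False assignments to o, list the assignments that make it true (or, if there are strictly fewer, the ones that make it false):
is true only for:
  o=True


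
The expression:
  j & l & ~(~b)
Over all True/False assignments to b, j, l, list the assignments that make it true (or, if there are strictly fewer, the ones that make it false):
is true only for:
  b=True, j=True, l=True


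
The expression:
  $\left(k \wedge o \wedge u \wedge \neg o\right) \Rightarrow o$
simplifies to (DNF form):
$\text{True}$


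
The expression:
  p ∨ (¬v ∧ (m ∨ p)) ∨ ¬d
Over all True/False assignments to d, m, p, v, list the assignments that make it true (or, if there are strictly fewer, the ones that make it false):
is false only for:
  d=True, m=False, p=False, v=False;
  d=True, m=False, p=False, v=True;
  d=True, m=True, p=False, v=True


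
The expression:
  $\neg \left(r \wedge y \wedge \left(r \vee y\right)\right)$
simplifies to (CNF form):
$\neg r \vee \neg y$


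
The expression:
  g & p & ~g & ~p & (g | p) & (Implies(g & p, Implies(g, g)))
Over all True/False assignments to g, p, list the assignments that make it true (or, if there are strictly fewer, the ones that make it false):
is never true.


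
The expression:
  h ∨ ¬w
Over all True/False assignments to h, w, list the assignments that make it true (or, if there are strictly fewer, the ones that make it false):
is false only for:
  h=False, w=True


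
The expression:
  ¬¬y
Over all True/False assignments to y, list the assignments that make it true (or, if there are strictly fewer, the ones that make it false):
is true only for:
  y=True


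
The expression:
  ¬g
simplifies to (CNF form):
¬g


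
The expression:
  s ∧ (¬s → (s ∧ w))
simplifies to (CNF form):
s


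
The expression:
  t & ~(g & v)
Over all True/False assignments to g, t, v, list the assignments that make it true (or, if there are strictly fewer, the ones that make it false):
is true only for:
  g=False, t=True, v=False;
  g=False, t=True, v=True;
  g=True, t=True, v=False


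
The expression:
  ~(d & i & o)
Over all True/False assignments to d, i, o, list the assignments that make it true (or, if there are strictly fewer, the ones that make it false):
is false only for:
  d=True, i=True, o=True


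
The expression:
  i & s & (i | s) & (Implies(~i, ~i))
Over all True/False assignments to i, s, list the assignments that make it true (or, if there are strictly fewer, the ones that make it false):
is true only for:
  i=True, s=True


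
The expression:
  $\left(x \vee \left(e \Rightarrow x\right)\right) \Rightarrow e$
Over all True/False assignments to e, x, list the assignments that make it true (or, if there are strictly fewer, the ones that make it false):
is true only for:
  e=True, x=False;
  e=True, x=True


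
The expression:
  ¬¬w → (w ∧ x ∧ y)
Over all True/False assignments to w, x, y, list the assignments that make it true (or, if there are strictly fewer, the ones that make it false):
is false only for:
  w=True, x=False, y=False;
  w=True, x=False, y=True;
  w=True, x=True, y=False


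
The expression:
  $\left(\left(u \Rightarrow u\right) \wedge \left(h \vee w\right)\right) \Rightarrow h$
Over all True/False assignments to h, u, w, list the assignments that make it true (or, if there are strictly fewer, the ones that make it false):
is false only for:
  h=False, u=False, w=True;
  h=False, u=True, w=True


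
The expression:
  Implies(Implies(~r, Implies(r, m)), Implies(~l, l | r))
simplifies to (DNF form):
l | r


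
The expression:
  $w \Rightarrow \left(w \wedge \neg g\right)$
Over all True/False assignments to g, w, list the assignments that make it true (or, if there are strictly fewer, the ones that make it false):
is false only for:
  g=True, w=True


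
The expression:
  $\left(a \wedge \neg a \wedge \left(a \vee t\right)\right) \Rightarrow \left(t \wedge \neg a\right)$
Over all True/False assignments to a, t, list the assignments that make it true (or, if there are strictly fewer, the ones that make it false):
is always true.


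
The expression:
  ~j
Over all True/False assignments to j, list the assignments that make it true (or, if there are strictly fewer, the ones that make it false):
is true only for:
  j=False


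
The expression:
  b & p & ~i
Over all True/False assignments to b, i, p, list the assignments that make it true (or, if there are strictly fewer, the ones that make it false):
is true only for:
  b=True, i=False, p=True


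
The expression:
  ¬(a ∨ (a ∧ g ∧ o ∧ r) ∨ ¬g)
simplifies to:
g ∧ ¬a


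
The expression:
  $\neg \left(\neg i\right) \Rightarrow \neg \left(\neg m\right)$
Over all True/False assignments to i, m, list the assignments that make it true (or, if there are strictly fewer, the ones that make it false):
is false only for:
  i=True, m=False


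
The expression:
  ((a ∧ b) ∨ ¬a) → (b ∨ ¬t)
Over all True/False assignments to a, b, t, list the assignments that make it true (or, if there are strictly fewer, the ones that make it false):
is false only for:
  a=False, b=False, t=True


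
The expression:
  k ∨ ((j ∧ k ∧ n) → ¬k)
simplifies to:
True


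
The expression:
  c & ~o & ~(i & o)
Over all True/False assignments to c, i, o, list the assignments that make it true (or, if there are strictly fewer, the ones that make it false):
is true only for:
  c=True, i=False, o=False;
  c=True, i=True, o=False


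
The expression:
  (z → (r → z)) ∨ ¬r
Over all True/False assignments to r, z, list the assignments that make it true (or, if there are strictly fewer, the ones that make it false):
is always true.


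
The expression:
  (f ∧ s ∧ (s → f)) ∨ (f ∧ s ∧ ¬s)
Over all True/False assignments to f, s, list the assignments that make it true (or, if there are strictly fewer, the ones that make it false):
is true only for:
  f=True, s=True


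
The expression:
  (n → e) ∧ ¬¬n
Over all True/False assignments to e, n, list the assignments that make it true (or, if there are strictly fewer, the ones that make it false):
is true only for:
  e=True, n=True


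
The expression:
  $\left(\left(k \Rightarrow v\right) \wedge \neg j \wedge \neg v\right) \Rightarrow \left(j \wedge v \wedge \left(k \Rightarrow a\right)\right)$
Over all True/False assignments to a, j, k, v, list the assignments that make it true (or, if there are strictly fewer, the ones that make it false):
is false only for:
  a=False, j=False, k=False, v=False;
  a=True, j=False, k=False, v=False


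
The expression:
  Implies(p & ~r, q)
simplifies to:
q | r | ~p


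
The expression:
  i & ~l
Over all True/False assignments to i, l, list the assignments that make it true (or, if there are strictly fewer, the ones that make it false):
is true only for:
  i=True, l=False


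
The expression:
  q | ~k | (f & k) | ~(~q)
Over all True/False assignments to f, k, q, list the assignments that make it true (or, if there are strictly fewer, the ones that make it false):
is false only for:
  f=False, k=True, q=False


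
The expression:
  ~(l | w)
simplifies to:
~l & ~w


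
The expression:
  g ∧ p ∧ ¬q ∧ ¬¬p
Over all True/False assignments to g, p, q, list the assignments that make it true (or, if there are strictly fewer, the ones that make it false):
is true only for:
  g=True, p=True, q=False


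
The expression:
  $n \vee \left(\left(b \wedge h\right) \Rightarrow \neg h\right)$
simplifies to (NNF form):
$n \vee \neg b \vee \neg h$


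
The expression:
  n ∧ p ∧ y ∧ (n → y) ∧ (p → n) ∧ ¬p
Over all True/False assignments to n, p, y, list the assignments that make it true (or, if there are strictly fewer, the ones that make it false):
is never true.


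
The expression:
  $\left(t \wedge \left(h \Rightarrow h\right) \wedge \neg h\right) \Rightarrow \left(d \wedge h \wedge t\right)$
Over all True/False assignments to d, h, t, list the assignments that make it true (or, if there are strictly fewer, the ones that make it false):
is false only for:
  d=False, h=False, t=True;
  d=True, h=False, t=True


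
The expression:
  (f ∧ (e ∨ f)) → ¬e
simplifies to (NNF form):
¬e ∨ ¬f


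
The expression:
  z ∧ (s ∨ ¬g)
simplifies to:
z ∧ (s ∨ ¬g)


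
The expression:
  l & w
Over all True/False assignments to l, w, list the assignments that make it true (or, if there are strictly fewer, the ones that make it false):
is true only for:
  l=True, w=True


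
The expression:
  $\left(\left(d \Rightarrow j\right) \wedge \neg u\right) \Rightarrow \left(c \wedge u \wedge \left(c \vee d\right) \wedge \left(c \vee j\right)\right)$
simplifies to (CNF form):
$\left(d \vee u\right) \wedge \left(u \vee \neg j\right)$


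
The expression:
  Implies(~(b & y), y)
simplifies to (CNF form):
y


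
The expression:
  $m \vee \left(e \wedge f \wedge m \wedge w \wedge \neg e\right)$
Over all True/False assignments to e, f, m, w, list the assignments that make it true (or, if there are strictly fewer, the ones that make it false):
is true only for:
  e=False, f=False, m=True, w=False;
  e=False, f=False, m=True, w=True;
  e=False, f=True, m=True, w=False;
  e=False, f=True, m=True, w=True;
  e=True, f=False, m=True, w=False;
  e=True, f=False, m=True, w=True;
  e=True, f=True, m=True, w=False;
  e=True, f=True, m=True, w=True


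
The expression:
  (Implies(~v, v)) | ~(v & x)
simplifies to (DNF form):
True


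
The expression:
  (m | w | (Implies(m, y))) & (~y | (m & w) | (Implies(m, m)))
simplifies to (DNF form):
True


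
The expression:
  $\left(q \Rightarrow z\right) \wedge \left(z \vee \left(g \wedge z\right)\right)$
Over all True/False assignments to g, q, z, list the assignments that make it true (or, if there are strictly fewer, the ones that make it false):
is true only for:
  g=False, q=False, z=True;
  g=False, q=True, z=True;
  g=True, q=False, z=True;
  g=True, q=True, z=True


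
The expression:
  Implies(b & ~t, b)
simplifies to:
True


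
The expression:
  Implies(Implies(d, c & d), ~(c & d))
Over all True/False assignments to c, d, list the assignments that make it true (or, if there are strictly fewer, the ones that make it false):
is false only for:
  c=True, d=True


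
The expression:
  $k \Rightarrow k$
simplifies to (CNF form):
$\text{True}$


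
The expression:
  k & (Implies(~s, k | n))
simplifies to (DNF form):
k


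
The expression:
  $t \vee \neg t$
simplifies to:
$\text{True}$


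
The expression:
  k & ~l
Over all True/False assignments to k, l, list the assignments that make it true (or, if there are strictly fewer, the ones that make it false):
is true only for:
  k=True, l=False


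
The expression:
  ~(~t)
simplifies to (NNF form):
t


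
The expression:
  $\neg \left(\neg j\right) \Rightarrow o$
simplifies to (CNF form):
$o \vee \neg j$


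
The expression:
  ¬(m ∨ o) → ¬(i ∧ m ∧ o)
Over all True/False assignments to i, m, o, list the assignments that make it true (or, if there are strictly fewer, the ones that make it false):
is always true.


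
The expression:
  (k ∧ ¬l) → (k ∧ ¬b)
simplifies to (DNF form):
l ∨ ¬b ∨ ¬k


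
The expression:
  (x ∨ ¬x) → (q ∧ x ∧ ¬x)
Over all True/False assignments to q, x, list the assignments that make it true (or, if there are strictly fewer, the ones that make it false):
is never true.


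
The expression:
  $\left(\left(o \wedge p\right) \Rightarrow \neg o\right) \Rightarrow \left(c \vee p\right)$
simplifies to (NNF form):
$c \vee p$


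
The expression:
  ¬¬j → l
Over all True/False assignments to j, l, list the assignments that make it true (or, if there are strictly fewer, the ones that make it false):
is false only for:
  j=True, l=False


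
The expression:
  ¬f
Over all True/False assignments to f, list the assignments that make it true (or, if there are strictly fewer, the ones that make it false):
is true only for:
  f=False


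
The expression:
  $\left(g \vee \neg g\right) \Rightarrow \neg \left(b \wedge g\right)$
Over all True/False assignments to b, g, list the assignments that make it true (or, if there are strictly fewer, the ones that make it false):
is false only for:
  b=True, g=True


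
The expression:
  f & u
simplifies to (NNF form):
f & u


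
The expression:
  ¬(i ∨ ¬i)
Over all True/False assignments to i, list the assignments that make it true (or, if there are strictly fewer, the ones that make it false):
is never true.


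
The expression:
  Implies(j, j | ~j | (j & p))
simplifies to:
True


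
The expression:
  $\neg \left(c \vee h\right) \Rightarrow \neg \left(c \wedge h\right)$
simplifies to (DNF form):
$\text{True}$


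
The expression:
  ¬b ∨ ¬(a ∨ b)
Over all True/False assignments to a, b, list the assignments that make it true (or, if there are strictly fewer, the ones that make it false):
is true only for:
  a=False, b=False;
  a=True, b=False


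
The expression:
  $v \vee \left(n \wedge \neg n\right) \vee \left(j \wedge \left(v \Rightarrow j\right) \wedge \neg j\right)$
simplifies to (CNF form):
$v$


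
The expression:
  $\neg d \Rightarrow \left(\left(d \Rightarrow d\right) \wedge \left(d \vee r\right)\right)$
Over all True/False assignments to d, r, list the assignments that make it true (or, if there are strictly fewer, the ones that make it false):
is false only for:
  d=False, r=False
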